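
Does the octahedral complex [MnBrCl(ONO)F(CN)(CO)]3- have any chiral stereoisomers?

In an octahedral complex each vertex has one trans partner and four cis neighbours.
Exhaustive case analysis gives 15 geometric isomers.
Of these, 15 lack any improper symmetry element and so occur as enantiomeric pairs, giving 15 + 15 = 30 stereoisomers in total.

yes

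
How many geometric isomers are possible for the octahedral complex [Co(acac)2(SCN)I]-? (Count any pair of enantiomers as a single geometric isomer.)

2

An octahedron has six vertices in three trans pairs; every non-trans pair is cis.
Each acac is bidentate and must span two cis positions.
There are 2 geometric isomers: SCN and I mutually trans; SCN and I mutually cis (chiral).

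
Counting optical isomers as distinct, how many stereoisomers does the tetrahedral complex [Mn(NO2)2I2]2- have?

Only one geometric arrangement is possible.

1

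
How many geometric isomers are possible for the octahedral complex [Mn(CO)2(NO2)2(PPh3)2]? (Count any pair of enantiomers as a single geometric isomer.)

The six octahedral sites form three mutually perpendicular trans pairs.
There are 5 geometric isomers: CO trans, NO2 trans, PPh3 trans; CO trans, NO2 cis, PPh3 cis; CO cis, NO2 cis, PPh3 trans; CO cis, NO2 cis, PPh3 cis (chiral); CO cis, NO2 trans, PPh3 cis.

5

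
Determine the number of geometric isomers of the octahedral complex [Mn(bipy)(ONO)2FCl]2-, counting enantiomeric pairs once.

4

The six octahedral sites form three mutually perpendicular trans pairs.
Each bipy is bidentate and must span two cis positions.
Systematic placement gives 4 geometric isomers: ONO cis (3 arrangements, 2 chiral); ONO trans.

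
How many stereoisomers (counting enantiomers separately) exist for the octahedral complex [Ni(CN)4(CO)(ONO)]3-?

2

There are 2 geometric isomers: CO and ONO mutually trans; CO and ONO mutually cis.
Each arrangement has an internal mirror plane or centre of symmetry, so none is chiral.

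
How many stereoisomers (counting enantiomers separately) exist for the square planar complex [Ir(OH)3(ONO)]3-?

1

In a square planar complex each vertex has one trans partner and two cis neighbours.
Only one geometric arrangement is possible.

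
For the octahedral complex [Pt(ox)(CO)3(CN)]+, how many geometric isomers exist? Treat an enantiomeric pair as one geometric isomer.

2

In an octahedral complex each vertex has one trans partner and four cis neighbours.
Each ox is bidentate and must span two cis positions.
There are 2 geometric isomers: CO fac; CO mer.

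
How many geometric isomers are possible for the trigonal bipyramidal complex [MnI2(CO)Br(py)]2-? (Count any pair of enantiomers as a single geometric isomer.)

In a trigonal bipyramid the two axial positions differ from the three equatorial ones.
Systematic enumeration (placing each ligand type in turn and discarding arrangements equivalent by rotation or reflection) gives 7 geometric isomers.

7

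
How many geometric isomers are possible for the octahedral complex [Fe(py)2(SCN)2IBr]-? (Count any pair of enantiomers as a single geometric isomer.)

6

An octahedron has six vertices in three trans pairs; every non-trans pair is cis.
The distinct arrangements are (6 in all): py trans, SCN trans; py cis, SCN cis (3 arrangements, 2 chiral); py trans, SCN cis; py cis, SCN trans.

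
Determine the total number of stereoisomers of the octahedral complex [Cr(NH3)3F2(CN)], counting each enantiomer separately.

3

The distinct arrangements are (3 in all): NH3 mer, F cis; NH3 mer, F trans; NH3 fac, F cis.
Each arrangement has an internal mirror plane or centre of symmetry, so none is chiral.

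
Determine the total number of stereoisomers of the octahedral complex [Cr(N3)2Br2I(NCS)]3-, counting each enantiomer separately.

In an octahedral complex each vertex has one trans partner and four cis neighbours.
There are 6 geometric isomers: N3 cis, Br trans; N3 trans, Br trans; N3 cis, Br cis (3 arrangements, 2 chiral); N3 trans, Br cis.
Of these, 2 lack any improper symmetry element and so occur as enantiomeric pairs, giving 6 + 2 = 8 stereoisomers in total.

8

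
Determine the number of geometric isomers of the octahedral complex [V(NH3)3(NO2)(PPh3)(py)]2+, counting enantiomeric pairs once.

In an octahedral complex each vertex has one trans partner and four cis neighbours.
The distinct arrangements are (4 in all): NH3 mer (3 arrangements); NH3 fac (chiral).

4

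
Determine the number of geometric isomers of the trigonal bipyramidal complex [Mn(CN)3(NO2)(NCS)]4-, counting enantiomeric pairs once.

In a trigonal bipyramid the two axial positions differ from the three equatorial ones.
Working through the distinct placements yields 4 geometric isomers: NO2 equatorial, NCS equatorial; NO2 equatorial, NCS axial; NO2 axial, NCS equatorial; NO2 axial, NCS axial.

4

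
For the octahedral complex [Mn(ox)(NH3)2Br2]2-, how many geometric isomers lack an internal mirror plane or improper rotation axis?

1

An octahedron has six vertices in three trans pairs; every non-trans pair is cis.
Each ox is bidentate and must span two cis positions.
Working through the distinct placements yields 3 geometric isomers: NH3 cis, Br trans; NH3 cis, Br cis (chiral); NH3 trans, Br cis.
One of these lacks any improper symmetry element and so occurs as an enantiomeric pair, giving 3 + 1 = 4 stereoisomers in total.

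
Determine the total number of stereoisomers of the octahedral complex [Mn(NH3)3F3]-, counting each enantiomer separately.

2

The six octahedral sites form three mutually perpendicular trans pairs.
Working through the distinct placements yields 2 geometric isomers: NH3 mer; NH3 fac.
Each arrangement has an internal mirror plane or centre of symmetry, so none is chiral.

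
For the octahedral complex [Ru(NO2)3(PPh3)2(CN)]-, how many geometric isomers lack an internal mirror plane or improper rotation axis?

The six octahedral sites form three mutually perpendicular trans pairs.
Working through the distinct placements yields 3 geometric isomers: NO2 mer, PPh3 trans; NO2 fac, PPh3 cis; NO2 mer, PPh3 cis.
Each arrangement has an internal mirror plane or centre of symmetry, so none is chiral.

0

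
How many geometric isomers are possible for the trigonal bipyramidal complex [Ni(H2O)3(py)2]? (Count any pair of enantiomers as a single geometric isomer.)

3

In a trigonal bipyramid the two axial positions differ from the three equatorial ones.
Working through the distinct placements yields 3 geometric isomers: py both equatorial; py one axial, one equatorial; py both axial.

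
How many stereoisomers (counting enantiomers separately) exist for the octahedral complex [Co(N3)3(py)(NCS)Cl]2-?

5

In an octahedral complex each vertex has one trans partner and four cis neighbours.
Systematic placement gives 4 geometric isomers: N3 mer (3 arrangements); N3 fac (chiral).
One of these lacks any improper symmetry element and so occurs as an enantiomeric pair, giving 4 + 1 = 5 stereoisomers in total.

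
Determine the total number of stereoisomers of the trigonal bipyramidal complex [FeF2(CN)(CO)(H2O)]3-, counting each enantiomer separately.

10

Systematic enumeration (placing each ligand type in turn and discarding arrangements equivalent by rotation or reflection) gives 7 geometric isomers.
Of these, 3 lack any improper symmetry element and so occur as enantiomeric pairs, giving 7 + 3 = 10 stereoisomers in total.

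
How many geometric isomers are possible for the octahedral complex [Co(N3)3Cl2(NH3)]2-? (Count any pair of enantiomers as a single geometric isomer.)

3

An octahedron has six vertices in three trans pairs; every non-trans pair is cis.
The distinct arrangements are (3 in all): N3 mer, Cl trans; N3 fac, Cl cis; N3 mer, Cl cis.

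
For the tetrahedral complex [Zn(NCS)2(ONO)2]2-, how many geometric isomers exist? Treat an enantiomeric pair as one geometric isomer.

1

Only one geometric arrangement is possible.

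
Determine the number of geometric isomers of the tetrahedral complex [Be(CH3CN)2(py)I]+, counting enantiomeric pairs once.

1

In a tetrahedral complex all four positions are equivalent and every pair of ligands is adjacent — there is no cis/trans distinction.
Only one geometric arrangement is possible.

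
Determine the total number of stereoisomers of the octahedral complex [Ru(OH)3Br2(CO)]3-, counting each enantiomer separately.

3

There are 3 geometric isomers: OH mer, Br trans; OH mer, Br cis; OH fac, Br cis.
Each arrangement has an internal mirror plane or centre of symmetry, so none is chiral.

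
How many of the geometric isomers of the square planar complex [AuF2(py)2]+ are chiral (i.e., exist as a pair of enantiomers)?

In a square planar complex each vertex has one trans partner and two cis neighbours.
Working through the distinct placements yields 2 geometric isomers: F cis; F trans.
Each arrangement has an internal mirror plane or centre of symmetry, so none is chiral.

0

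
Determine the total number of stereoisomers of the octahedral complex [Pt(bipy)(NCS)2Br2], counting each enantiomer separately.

4

In an octahedral complex each vertex has one trans partner and four cis neighbours.
Each bipy is bidentate and must span two cis positions.
The distinct arrangements are (3 in all): NCS cis, Br trans; NCS cis, Br cis (chiral); NCS trans, Br cis.
One of these lacks any improper symmetry element and so occurs as an enantiomeric pair, giving 3 + 1 = 4 stereoisomers in total.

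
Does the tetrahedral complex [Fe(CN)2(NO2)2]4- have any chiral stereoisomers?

no

Only one geometric arrangement is possible.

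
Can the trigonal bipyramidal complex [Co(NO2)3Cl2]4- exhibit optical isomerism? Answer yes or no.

In a trigonal bipyramid the two axial positions differ from the three equatorial ones.
There are 3 geometric isomers: Cl both axial; Cl one axial, one equatorial; Cl both equatorial.
Each arrangement has an internal mirror plane or centre of symmetry, so none is chiral.

no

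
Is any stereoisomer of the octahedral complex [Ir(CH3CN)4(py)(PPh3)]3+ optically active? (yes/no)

no

In an octahedral complex each vertex has one trans partner and four cis neighbours.
There are 2 geometric isomers: py and PPh3 mutually trans; py and PPh3 mutually cis.
Each arrangement has an internal mirror plane or centre of symmetry, so none is chiral.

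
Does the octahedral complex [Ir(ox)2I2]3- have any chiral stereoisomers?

An octahedron has six vertices in three trans pairs; every non-trans pair is cis.
Each ox is bidentate and must span two cis positions.
Systematic placement gives 2 geometric isomers: I trans; I cis (chiral).
One of these lacks any improper symmetry element and so occurs as an enantiomeric pair, giving 2 + 1 = 3 stereoisomers in total.

yes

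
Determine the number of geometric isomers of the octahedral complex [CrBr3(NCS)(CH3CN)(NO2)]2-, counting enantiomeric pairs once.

4

The distinct arrangements are (4 in all): Br mer (3 arrangements); Br fac (chiral).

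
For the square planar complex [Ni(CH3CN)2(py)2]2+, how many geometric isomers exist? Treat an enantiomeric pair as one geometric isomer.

A square has two trans pairs of vertices; adjacent vertices are cis.
The distinct arrangements are (2 in all): CH3CN cis; CH3CN trans.

2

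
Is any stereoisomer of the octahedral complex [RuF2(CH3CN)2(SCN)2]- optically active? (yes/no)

The six octahedral sites form three mutually perpendicular trans pairs.
Systematic placement gives 5 geometric isomers: F trans, CH3CN trans, SCN trans; F cis, CH3CN trans, SCN cis; F cis, CH3CN cis, SCN trans; F cis, CH3CN cis, SCN cis (chiral); F trans, CH3CN cis, SCN cis.
One of these lacks any improper symmetry element and so occurs as an enantiomeric pair, giving 5 + 1 = 6 stereoisomers in total.

yes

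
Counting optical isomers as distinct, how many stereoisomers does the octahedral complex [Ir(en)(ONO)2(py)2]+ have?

Each en is bidentate and must span two cis positions.
Systematic placement gives 3 geometric isomers: ONO trans, py cis; ONO cis, py trans; ONO cis, py cis (chiral).
One of these lacks any improper symmetry element and so occurs as an enantiomeric pair, giving 3 + 1 = 4 stereoisomers in total.

4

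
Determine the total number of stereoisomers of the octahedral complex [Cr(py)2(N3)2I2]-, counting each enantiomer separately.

Systematic placement gives 5 geometric isomers: py trans, N3 trans, I trans; py cis, N3 cis, I trans; py trans, N3 cis, I cis; py cis, N3 cis, I cis (chiral); py cis, N3 trans, I cis.
One of these lacks any improper symmetry element and so occurs as an enantiomeric pair, giving 5 + 1 = 6 stereoisomers in total.

6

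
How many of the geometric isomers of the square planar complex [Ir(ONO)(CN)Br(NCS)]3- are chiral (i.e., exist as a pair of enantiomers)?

In a square planar complex each vertex has one trans partner and two cis neighbours.
Working through the distinct placements yields 3 geometric isomers: (Br/NCS trans, CN/ONO trans); (Br/ONO trans, CN/NCS trans); (Br/CN trans, NCS/ONO trans).
Each arrangement has an internal mirror plane or centre of symmetry, so none is chiral.

0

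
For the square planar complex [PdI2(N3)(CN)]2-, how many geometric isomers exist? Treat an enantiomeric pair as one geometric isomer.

2

Systematic placement gives 2 geometric isomers: I cis; I trans.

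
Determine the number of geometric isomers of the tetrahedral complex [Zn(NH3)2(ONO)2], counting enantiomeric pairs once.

1

In a tetrahedral complex all four positions are equivalent and every pair of ligands is adjacent — there is no cis/trans distinction.
Only one geometric arrangement is possible.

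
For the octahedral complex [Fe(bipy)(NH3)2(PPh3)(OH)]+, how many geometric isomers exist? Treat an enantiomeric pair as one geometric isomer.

The six octahedral sites form three mutually perpendicular trans pairs.
Each bipy is bidentate and must span two cis positions.
Working through the distinct placements yields 4 geometric isomers: NH3 trans; NH3 cis (3 arrangements, 2 chiral).

4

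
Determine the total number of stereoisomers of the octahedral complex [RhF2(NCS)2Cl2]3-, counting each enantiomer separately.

An octahedron has six vertices in three trans pairs; every non-trans pair is cis.
Systematic placement gives 5 geometric isomers: F trans, NCS trans, Cl trans; F cis, NCS cis, Cl trans; F cis, NCS trans, Cl cis; F cis, NCS cis, Cl cis (chiral); F trans, NCS cis, Cl cis.
One of these lacks any improper symmetry element and so occurs as an enantiomeric pair, giving 5 + 1 = 6 stereoisomers in total.

6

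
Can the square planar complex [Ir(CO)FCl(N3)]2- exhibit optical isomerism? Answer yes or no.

no

A square has two trans pairs of vertices; adjacent vertices are cis.
The distinct arrangements are (3 in all): (CO/F trans, Cl/N3 trans); (CO/N3 trans, Cl/F trans); (CO/Cl trans, F/N3 trans).
Each arrangement has an internal mirror plane or centre of symmetry, so none is chiral.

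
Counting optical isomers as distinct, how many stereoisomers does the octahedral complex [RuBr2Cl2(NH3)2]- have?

6

Working through the distinct placements yields 5 geometric isomers: Br trans, Cl trans, NH3 trans; Br trans, Cl cis, NH3 cis; Br cis, Cl cis, NH3 trans; Br cis, Cl cis, NH3 cis (chiral); Br cis, Cl trans, NH3 cis.
One of these lacks any improper symmetry element and so occurs as an enantiomeric pair, giving 5 + 1 = 6 stereoisomers in total.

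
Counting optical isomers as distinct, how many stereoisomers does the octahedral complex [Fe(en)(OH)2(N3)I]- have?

6

Each en is bidentate and must span two cis positions.
There are 4 geometric isomers: OH cis (3 arrangements, 2 chiral); OH trans.
Of these, 2 lack any improper symmetry element and so occur as enantiomeric pairs, giving 4 + 2 = 6 stereoisomers in total.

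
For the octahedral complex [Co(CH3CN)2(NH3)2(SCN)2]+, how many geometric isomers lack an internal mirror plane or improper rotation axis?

The six octahedral sites form three mutually perpendicular trans pairs.
Systematic placement gives 5 geometric isomers: CH3CN trans, NH3 trans, SCN trans; CH3CN trans, NH3 cis, SCN cis; CH3CN cis, NH3 cis, SCN trans; CH3CN cis, NH3 cis, SCN cis (chiral); CH3CN cis, NH3 trans, SCN cis.
One of these lacks any improper symmetry element and so occurs as an enantiomeric pair, giving 5 + 1 = 6 stereoisomers in total.

1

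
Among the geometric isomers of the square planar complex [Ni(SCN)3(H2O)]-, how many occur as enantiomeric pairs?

A square has two trans pairs of vertices; adjacent vertices are cis.
Only one geometric arrangement is possible.

0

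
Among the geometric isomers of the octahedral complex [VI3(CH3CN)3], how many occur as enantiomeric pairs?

The six octahedral sites form three mutually perpendicular trans pairs.
The distinct arrangements are (2 in all): I mer; I fac.
Each arrangement has an internal mirror plane or centre of symmetry, so none is chiral.

0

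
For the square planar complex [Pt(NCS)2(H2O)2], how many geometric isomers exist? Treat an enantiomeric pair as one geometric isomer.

2

Systematic placement gives 2 geometric isomers: NCS cis; NCS trans.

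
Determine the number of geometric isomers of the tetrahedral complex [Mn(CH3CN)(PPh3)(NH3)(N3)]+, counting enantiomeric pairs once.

1

All four vertices of a tetrahedron are equivalent and mutually adjacent, so cis/trans isomerism cannot arise.
Only one geometric arrangement is possible; it has no improper symmetry element, so it exists as a pair of enantiomers (2 stereoisomers).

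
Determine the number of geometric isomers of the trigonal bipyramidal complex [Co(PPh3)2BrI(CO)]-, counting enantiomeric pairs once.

Exhaustive case analysis gives 7 geometric isomers.

7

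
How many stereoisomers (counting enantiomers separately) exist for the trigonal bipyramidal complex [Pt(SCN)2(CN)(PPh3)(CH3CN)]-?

10

Exhaustive case analysis gives 7 geometric isomers.
Of these, 3 lack any improper symmetry element and so occur as enantiomeric pairs, giving 7 + 3 = 10 stereoisomers in total.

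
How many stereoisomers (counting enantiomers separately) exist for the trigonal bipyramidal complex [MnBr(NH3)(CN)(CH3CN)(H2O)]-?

In a trigonal bipyramid the two axial positions differ from the three equatorial ones.
Systematic enumeration (placing each ligand type in turn and discarding arrangements equivalent by rotation or reflection) gives 10 geometric isomers.
Of these, 10 lack any improper symmetry element and so occur as enantiomeric pairs, giving 10 + 10 = 20 stereoisomers in total.

20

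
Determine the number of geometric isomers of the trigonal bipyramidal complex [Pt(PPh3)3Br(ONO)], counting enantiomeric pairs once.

4

A trigonal bipyramid has two axial and three equatorial sites, which are chemically inequivalent.
The distinct arrangements are (4 in all): Br axial, ONO axial; Br axial, ONO equatorial; Br equatorial, ONO axial; Br equatorial, ONO equatorial.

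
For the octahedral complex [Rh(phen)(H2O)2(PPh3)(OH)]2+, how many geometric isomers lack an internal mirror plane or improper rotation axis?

The six octahedral sites form three mutually perpendicular trans pairs.
Each phen is bidentate and must span two cis positions.
Systematic placement gives 4 geometric isomers: H2O trans; H2O cis (3 arrangements, 2 chiral).
Of these, 2 lack any improper symmetry element and so occur as enantiomeric pairs, giving 4 + 2 = 6 stereoisomers in total.

2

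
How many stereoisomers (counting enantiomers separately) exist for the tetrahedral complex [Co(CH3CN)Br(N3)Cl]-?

2

All four vertices of a tetrahedron are equivalent and mutually adjacent, so cis/trans isomerism cannot arise.
Only one geometric arrangement is possible; it has no improper symmetry element, so it exists as a pair of enantiomers (2 stereoisomers).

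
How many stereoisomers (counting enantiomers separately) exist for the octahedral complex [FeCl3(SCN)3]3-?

The six octahedral sites form three mutually perpendicular trans pairs.
Working through the distinct placements yields 2 geometric isomers: Cl mer; Cl fac.
Each arrangement has an internal mirror plane or centre of symmetry, so none is chiral.

2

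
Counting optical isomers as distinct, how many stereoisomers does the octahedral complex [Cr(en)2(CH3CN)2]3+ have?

Each en is bidentate and must span two cis positions.
The distinct arrangements are (2 in all): CH3CN trans; CH3CN cis (chiral).
One of these lacks any improper symmetry element and so occurs as an enantiomeric pair, giving 2 + 1 = 3 stereoisomers in total.

3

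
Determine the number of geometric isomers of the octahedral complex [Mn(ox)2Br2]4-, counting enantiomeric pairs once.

In an octahedral complex each vertex has one trans partner and four cis neighbours.
Each ox is bidentate and must span two cis positions.
Working through the distinct placements yields 2 geometric isomers: Br trans; Br cis (chiral).

2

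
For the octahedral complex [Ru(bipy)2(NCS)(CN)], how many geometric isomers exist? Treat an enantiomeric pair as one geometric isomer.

An octahedron has six vertices in three trans pairs; every non-trans pair is cis.
Each bipy is bidentate and must span two cis positions.
Systematic placement gives 2 geometric isomers: NCS and CN mutually trans; NCS and CN mutually cis (chiral).

2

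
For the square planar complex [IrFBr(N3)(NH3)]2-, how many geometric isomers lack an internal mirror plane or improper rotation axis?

Working through the distinct placements yields 3 geometric isomers: (Br/N3 trans, F/NH3 trans); (Br/NH3 trans, F/N3 trans); (Br/F trans, N3/NH3 trans).
Each arrangement has an internal mirror plane or centre of symmetry, so none is chiral.

0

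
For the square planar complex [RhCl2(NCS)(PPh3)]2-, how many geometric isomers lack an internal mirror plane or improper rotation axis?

There are 2 geometric isomers: Cl cis; Cl trans.
Each arrangement has an internal mirror plane or centre of symmetry, so none is chiral.

0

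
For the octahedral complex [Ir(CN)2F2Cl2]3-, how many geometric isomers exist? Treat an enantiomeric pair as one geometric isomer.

5

In an octahedral complex each vertex has one trans partner and four cis neighbours.
The distinct arrangements are (5 in all): CN trans, F trans, Cl trans; CN trans, F cis, Cl cis; CN cis, F trans, Cl cis; CN cis, F cis, Cl cis (chiral); CN cis, F cis, Cl trans.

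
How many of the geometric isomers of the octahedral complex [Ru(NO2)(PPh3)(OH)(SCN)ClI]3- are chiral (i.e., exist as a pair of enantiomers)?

In an octahedral complex each vertex has one trans partner and four cis neighbours.
Placing the ligands in turn and identifying arrangements related by rotation or reflection leaves 15 distinct geometric isomers.
Of these, 15 lack any improper symmetry element and so occur as enantiomeric pairs, giving 15 + 15 = 30 stereoisomers in total.

15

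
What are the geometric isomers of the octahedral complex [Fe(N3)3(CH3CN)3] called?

fac and mer

An octahedron has six vertices in three trans pairs; every non-trans pair is cis.
Systematic placement gives 2 geometric isomers: N3 mer; N3 fac.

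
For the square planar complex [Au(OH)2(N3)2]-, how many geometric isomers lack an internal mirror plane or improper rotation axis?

0

A square has two trans pairs of vertices; adjacent vertices are cis.
Working through the distinct placements yields 2 geometric isomers: OH cis; OH trans.
Each arrangement has an internal mirror plane or centre of symmetry, so none is chiral.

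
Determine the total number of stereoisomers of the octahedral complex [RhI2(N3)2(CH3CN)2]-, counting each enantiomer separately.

An octahedron has six vertices in three trans pairs; every non-trans pair is cis.
Working through the distinct placements yields 5 geometric isomers: I trans, N3 trans, CH3CN trans; I cis, N3 cis, CH3CN trans; I cis, N3 trans, CH3CN cis; I cis, N3 cis, CH3CN cis (chiral); I trans, N3 cis, CH3CN cis.
One of these lacks any improper symmetry element and so occurs as an enantiomeric pair, giving 5 + 1 = 6 stereoisomers in total.

6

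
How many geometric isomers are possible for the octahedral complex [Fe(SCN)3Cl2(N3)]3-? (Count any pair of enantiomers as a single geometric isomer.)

3

The six octahedral sites form three mutually perpendicular trans pairs.
The distinct arrangements are (3 in all): SCN mer, Cl trans; SCN mer, Cl cis; SCN fac, Cl cis.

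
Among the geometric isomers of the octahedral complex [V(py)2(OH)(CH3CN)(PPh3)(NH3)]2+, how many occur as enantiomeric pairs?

In an octahedral complex each vertex has one trans partner and four cis neighbours.
Systematic enumeration (placing each ligand type in turn and discarding arrangements equivalent by rotation or reflection) gives 9 geometric isomers.
Of these, 6 lack any improper symmetry element and so occur as enantiomeric pairs, giving 9 + 6 = 15 stereoisomers in total.

6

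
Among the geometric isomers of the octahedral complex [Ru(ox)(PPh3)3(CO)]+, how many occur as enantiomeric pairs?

Each ox is bidentate and must span two cis positions.
Systematic placement gives 2 geometric isomers: PPh3 fac; PPh3 mer.
Each arrangement has an internal mirror plane or centre of symmetry, so none is chiral.

0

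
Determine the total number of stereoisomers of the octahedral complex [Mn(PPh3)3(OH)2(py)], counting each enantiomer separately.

3

The distinct arrangements are (3 in all): PPh3 mer, OH trans; PPh3 fac, OH cis; PPh3 mer, OH cis.
Each arrangement has an internal mirror plane or centre of symmetry, so none is chiral.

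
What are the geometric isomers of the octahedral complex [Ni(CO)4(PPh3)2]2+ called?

In an octahedral complex each vertex has one trans partner and four cis neighbours.
There are 2 geometric isomers: PPh3 trans; PPh3 cis.

cis and trans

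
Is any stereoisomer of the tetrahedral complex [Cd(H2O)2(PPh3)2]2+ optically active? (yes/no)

All four vertices of a tetrahedron are equivalent and mutually adjacent, so cis/trans isomerism cannot arise.
Only one geometric arrangement is possible.

no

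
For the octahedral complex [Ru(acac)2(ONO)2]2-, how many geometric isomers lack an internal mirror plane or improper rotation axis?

The six octahedral sites form three mutually perpendicular trans pairs.
Each acac is bidentate and must span two cis positions.
The distinct arrangements are (2 in all): ONO trans; ONO cis (chiral).
One of these lacks any improper symmetry element and so occurs as an enantiomeric pair, giving 2 + 1 = 3 stereoisomers in total.

1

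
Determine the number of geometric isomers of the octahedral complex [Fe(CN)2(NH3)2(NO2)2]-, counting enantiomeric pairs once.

In an octahedral complex each vertex has one trans partner and four cis neighbours.
Working through the distinct placements yields 5 geometric isomers: CN trans, NH3 trans, NO2 trans; CN trans, NH3 cis, NO2 cis; CN cis, NH3 cis, NO2 trans; CN cis, NH3 cis, NO2 cis (chiral); CN cis, NH3 trans, NO2 cis.

5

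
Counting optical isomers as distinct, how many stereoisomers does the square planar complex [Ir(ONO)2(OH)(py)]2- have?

2

Working through the distinct placements yields 2 geometric isomers: ONO cis; ONO trans.
Each arrangement has an internal mirror plane or centre of symmetry, so none is chiral.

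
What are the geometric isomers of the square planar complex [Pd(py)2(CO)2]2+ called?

In a square planar complex each vertex has one trans partner and two cis neighbours.
Systematic placement gives 2 geometric isomers: py cis; py trans.

cis and trans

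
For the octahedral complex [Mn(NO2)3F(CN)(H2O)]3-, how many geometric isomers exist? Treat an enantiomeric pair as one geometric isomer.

An octahedron has six vertices in three trans pairs; every non-trans pair is cis.
There are 4 geometric isomers: NO2 mer (3 arrangements); NO2 fac (chiral).

4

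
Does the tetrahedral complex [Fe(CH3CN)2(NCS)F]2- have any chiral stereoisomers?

In a tetrahedral complex all four positions are equivalent and every pair of ligands is adjacent — there is no cis/trans distinction.
Only one geometric arrangement is possible.

no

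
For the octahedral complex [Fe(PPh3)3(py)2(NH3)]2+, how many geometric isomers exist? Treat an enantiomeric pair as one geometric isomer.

Systematic placement gives 3 geometric isomers: PPh3 mer, py trans; PPh3 fac, py cis; PPh3 mer, py cis.

3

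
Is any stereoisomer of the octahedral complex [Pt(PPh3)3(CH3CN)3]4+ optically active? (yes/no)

no

The six octahedral sites form three mutually perpendicular trans pairs.
Working through the distinct placements yields 2 geometric isomers: PPh3 mer; PPh3 fac.
Each arrangement has an internal mirror plane or centre of symmetry, so none is chiral.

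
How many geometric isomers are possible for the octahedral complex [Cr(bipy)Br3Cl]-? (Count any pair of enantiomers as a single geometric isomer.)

2

Each bipy is bidentate and must span two cis positions.
The distinct arrangements are (2 in all): Br mer; Br fac.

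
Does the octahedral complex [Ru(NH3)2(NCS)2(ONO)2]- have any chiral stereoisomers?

Working through the distinct placements yields 5 geometric isomers: NH3 trans, NCS trans, ONO trans; NH3 cis, NCS trans, ONO cis; NH3 cis, NCS cis, ONO trans; NH3 cis, NCS cis, ONO cis (chiral); NH3 trans, NCS cis, ONO cis.
One of these lacks any improper symmetry element and so occurs as an enantiomeric pair, giving 5 + 1 = 6 stereoisomers in total.

yes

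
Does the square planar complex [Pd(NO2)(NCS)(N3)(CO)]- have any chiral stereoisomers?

In a square planar complex each vertex has one trans partner and two cis neighbours.
Working through the distinct placements yields 3 geometric isomers: (CO/NCS trans, N3/NO2 trans); (CO/NO2 trans, N3/NCS trans); (CO/N3 trans, NCS/NO2 trans).
Each arrangement has an internal mirror plane or centre of symmetry, so none is chiral.

no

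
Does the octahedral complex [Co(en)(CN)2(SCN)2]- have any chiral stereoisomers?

Each en is bidentate and must span two cis positions.
Systematic placement gives 3 geometric isomers: CN trans, SCN cis; CN cis, SCN cis (chiral); CN cis, SCN trans.
One of these lacks any improper symmetry element and so occurs as an enantiomeric pair, giving 3 + 1 = 4 stereoisomers in total.

yes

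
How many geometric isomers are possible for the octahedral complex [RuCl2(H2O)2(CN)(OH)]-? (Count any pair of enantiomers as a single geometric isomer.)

6

An octahedron has six vertices in three trans pairs; every non-trans pair is cis.
There are 6 geometric isomers: Cl cis, H2O cis (3 arrangements, 2 chiral); Cl cis, H2O trans; Cl trans, H2O cis; Cl trans, H2O trans.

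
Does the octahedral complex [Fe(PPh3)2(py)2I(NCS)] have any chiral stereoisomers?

yes

Systematic placement gives 6 geometric isomers: PPh3 trans, py trans; PPh3 cis, py cis (3 arrangements, 2 chiral); PPh3 cis, py trans; PPh3 trans, py cis.
Of these, 2 lack any improper symmetry element and so occur as enantiomeric pairs, giving 6 + 2 = 8 stereoisomers in total.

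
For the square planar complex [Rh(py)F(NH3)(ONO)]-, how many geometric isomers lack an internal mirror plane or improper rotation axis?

A square has two trans pairs of vertices; adjacent vertices are cis.
Working through the distinct placements yields 3 geometric isomers: (F/ONO trans, NH3/py trans); (F/py trans, NH3/ONO trans); (F/NH3 trans, ONO/py trans).
Each arrangement has an internal mirror plane or centre of symmetry, so none is chiral.

0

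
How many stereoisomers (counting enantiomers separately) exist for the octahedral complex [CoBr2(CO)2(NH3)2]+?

6

Systematic placement gives 5 geometric isomers: Br trans, CO trans, NH3 trans; Br trans, CO cis, NH3 cis; Br cis, CO cis, NH3 trans; Br cis, CO cis, NH3 cis (chiral); Br cis, CO trans, NH3 cis.
One of these lacks any improper symmetry element and so occurs as an enantiomeric pair, giving 5 + 1 = 6 stereoisomers in total.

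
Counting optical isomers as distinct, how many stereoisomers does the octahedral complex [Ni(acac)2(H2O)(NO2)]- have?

The six octahedral sites form three mutually perpendicular trans pairs.
Each acac is bidentate and must span two cis positions.
Working through the distinct placements yields 2 geometric isomers: H2O and NO2 mutually trans; H2O and NO2 mutually cis (chiral).
One of these lacks any improper symmetry element and so occurs as an enantiomeric pair, giving 2 + 1 = 3 stereoisomers in total.

3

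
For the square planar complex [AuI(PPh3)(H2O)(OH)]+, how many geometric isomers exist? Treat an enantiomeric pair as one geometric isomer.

A square has two trans pairs of vertices; adjacent vertices are cis.
Working through the distinct placements yields 3 geometric isomers: (H2O/OH trans, I/PPh3 trans); (H2O/PPh3 trans, I/OH trans); (H2O/I trans, OH/PPh3 trans).

3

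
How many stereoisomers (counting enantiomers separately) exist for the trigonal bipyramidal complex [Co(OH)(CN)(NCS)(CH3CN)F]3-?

20

In a trigonal bipyramid the two axial positions differ from the three equatorial ones.
Systematic enumeration (placing each ligand type in turn and discarding arrangements equivalent by rotation or reflection) gives 10 geometric isomers.
Of these, 10 lack any improper symmetry element and so occur as enantiomeric pairs, giving 10 + 10 = 20 stereoisomers in total.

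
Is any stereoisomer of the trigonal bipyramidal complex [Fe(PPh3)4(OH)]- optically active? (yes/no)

In a trigonal bipyramid the two axial positions differ from the three equatorial ones.
There are 2 geometric isomers: OH axial; OH equatorial.
Each arrangement has an internal mirror plane or centre of symmetry, so none is chiral.

no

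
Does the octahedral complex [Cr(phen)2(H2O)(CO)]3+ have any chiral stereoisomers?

yes

Each phen is bidentate and must span two cis positions.
The distinct arrangements are (2 in all): H2O and CO mutually trans; H2O and CO mutually cis (chiral).
One of these lacks any improper symmetry element and so occurs as an enantiomeric pair, giving 2 + 1 = 3 stereoisomers in total.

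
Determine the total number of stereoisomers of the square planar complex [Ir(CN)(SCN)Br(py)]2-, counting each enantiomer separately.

3

In a square planar complex each vertex has one trans partner and two cis neighbours.
The distinct arrangements are (3 in all): (Br/SCN trans, CN/py trans); (Br/py trans, CN/SCN trans); (Br/CN trans, SCN/py trans).
Each arrangement has an internal mirror plane or centre of symmetry, so none is chiral.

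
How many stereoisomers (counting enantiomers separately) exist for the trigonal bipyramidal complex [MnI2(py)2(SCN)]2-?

6

Exhaustive case analysis gives 5 geometric isomers.
One of these lacks any improper symmetry element and so occurs as an enantiomeric pair, giving 5 + 1 = 6 stereoisomers in total.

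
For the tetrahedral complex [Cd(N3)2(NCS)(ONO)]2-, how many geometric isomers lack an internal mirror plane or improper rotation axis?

0

All four vertices of a tetrahedron are equivalent and mutually adjacent, so cis/trans isomerism cannot arise.
Only one geometric arrangement is possible.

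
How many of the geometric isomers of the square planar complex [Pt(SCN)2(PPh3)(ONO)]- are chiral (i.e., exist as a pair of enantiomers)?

Working through the distinct placements yields 2 geometric isomers: SCN cis; SCN trans.
Each arrangement has an internal mirror plane or centre of symmetry, so none is chiral.

0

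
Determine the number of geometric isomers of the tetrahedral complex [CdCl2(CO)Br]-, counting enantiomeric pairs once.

All four vertices of a tetrahedron are equivalent and mutually adjacent, so cis/trans isomerism cannot arise.
Only one geometric arrangement is possible.

1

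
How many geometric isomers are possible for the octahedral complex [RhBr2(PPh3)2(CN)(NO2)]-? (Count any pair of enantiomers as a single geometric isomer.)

6

There are 6 geometric isomers: Br trans, PPh3 trans; Br trans, PPh3 cis; Br cis, PPh3 trans; Br cis, PPh3 cis (3 arrangements, 2 chiral).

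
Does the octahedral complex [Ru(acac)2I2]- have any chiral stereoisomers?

yes

In an octahedral complex each vertex has one trans partner and four cis neighbours.
Each acac is bidentate and must span two cis positions.
Working through the distinct placements yields 2 geometric isomers: I trans; I cis (chiral).
One of these lacks any improper symmetry element and so occurs as an enantiomeric pair, giving 2 + 1 = 3 stereoisomers in total.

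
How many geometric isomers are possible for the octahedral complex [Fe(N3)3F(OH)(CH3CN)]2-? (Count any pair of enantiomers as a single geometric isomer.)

4

An octahedron has six vertices in three trans pairs; every non-trans pair is cis.
The distinct arrangements are (4 in all): N3 mer (3 arrangements); N3 fac (chiral).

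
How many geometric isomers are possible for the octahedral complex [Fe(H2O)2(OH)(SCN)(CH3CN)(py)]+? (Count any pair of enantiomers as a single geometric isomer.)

9

The six octahedral sites form three mutually perpendicular trans pairs.
Exhaustive case analysis gives 9 geometric isomers.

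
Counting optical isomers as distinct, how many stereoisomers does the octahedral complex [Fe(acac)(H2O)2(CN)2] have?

The six octahedral sites form three mutually perpendicular trans pairs.
Each acac is bidentate and must span two cis positions.
Working through the distinct placements yields 3 geometric isomers: H2O cis, CN trans; H2O cis, CN cis (chiral); H2O trans, CN cis.
One of these lacks any improper symmetry element and so occurs as an enantiomeric pair, giving 3 + 1 = 4 stereoisomers in total.

4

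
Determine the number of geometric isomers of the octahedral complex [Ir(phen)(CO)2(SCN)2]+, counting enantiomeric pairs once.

Each phen is bidentate and must span two cis positions.
Systematic placement gives 3 geometric isomers: CO trans, SCN cis; CO cis, SCN cis (chiral); CO cis, SCN trans.

3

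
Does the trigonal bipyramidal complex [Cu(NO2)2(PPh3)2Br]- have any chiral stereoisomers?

A trigonal bipyramid has two axial and three equatorial sites, which are chemically inequivalent.
Exhaustive case analysis gives 5 geometric isomers.
One of these lacks any improper symmetry element and so occurs as an enantiomeric pair, giving 5 + 1 = 6 stereoisomers in total.

yes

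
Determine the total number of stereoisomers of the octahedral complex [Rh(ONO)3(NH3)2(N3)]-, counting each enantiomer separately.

3

An octahedron has six vertices in three trans pairs; every non-trans pair is cis.
There are 3 geometric isomers: ONO mer, NH3 cis; ONO mer, NH3 trans; ONO fac, NH3 cis.
Each arrangement has an internal mirror plane or centre of symmetry, so none is chiral.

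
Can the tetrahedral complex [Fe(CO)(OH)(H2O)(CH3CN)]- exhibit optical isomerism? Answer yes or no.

All four vertices of a tetrahedron are equivalent and mutually adjacent, so cis/trans isomerism cannot arise.
Only one geometric arrangement is possible; it has no improper symmetry element, so it exists as a pair of enantiomers (2 stereoisomers).

yes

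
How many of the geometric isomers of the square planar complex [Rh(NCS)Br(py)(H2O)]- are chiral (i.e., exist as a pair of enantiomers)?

0

Working through the distinct placements yields 3 geometric isomers: (Br/NCS trans, H2O/py trans); (Br/py trans, H2O/NCS trans); (Br/H2O trans, NCS/py trans).
Each arrangement has an internal mirror plane or centre of symmetry, so none is chiral.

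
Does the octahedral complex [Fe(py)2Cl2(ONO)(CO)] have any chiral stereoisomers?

yes

In an octahedral complex each vertex has one trans partner and four cis neighbours.
Working through the distinct placements yields 6 geometric isomers: py trans, Cl cis; py cis, Cl cis (3 arrangements, 2 chiral); py trans, Cl trans; py cis, Cl trans.
Of these, 2 lack any improper symmetry element and so occur as enantiomeric pairs, giving 6 + 2 = 8 stereoisomers in total.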